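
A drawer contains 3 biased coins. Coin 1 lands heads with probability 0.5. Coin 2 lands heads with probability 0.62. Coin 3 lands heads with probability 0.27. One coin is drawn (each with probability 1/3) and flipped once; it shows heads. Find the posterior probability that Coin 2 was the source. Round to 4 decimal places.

Posterior probability ≈ 0.4460

P(heads|C1) = 0.5; P(heads|C2) = 0.62; P(heads|C3) = 0.27.
Prior × likelihood for each source: 0.333333·0.5=0.1667, 0.333333·0.62=0.2067, 0.333333·0.27=0.09000. Summing gives P(heads) = 0.46333.
P(Coin 2 | heads) = 0.2067 / 0.46333 = 0.4460.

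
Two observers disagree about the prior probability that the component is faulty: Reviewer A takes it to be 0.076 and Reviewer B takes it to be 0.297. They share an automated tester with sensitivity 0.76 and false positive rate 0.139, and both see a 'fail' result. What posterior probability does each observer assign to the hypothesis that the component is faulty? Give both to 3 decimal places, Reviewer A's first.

P('+'|H) = 0.76, P('+'|¬H) = 0.139.
Reviewer A: numerator 0.76·0.076 = 0.057760; evidence = 0.057760+0.139·0.924 = 0.18620; posterior = 0.310.
Reviewer B: numerator 0.76·0.297 = 0.22572; evidence = 0.22572+0.139·0.703 = 0.32344; posterior = 0.698.

Reviewer A: 0.310; Reviewer B: 0.698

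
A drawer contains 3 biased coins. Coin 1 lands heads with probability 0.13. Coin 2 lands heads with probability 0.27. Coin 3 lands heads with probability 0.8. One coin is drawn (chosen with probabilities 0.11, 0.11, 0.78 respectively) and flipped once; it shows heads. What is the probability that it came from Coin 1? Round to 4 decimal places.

Posterior probability ≈ 0.0214

Tabulate prior·likelihood by source: [1] prior 0.11, lik 0.13, product 0.01430; [2] prior 0.11, lik 0.27, product 0.02970; [3] prior 0.78, lik 0.8, product 0.6240.
Normalizing constant = 0.66800; the posterior for Coin 1 is its product over the sum, 0.01430/0.66800 = 0.0214.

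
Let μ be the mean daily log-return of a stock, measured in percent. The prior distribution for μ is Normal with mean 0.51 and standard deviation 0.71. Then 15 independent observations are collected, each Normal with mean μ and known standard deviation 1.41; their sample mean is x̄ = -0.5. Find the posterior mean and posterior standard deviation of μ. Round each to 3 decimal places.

Posterior mean ≈ -0.290; posterior SD ≈ 0.324

Prior precision 1/τ₀² = 1/0.71² = 1.98373; data precision n/σ² = 15/1.41² = 7.54489.
Posterior precision = 1.98373 + 7.54489 = 9.52863, giving posterior SD = 1/√9.52863 = 0.324.
Posterior mean = (1.98373·0.51 + 7.54489·-0.5) / 9.52863 = -0.290.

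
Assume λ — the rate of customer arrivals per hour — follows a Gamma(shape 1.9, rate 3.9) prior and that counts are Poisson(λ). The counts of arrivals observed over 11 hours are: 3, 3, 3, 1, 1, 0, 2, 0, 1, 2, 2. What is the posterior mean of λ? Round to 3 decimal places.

Posterior mean ≈ 1.336

Total count ∑xᵢ = 18 over n = 11 hours.
Gamma is conjugate to the Poisson likelihood: posterior is Gamma(shape = 1.9+18 = 19.9, rate = 3.9+11 = 14.9).
Posterior mean = shape/rate = 19.9/14.9 = 1.336.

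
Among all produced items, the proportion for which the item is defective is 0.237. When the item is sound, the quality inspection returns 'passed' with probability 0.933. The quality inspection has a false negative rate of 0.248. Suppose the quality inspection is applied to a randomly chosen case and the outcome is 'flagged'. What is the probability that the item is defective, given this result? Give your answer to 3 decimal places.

P(H | E) ≈ 0.777

Let H be the event that the item is defective. P(H) = 0.237, so P(¬H) = 0.763. With E the 'flagged' result, P(E|H) = 0.752 and P(E|¬H) = 0.067.
P(E) = 0.752·0.237 + 0.067·0.763 = 0.17822 + 0.051121 = 0.22934.
By Bayes' theorem, P(H|E) = 0.17822 / 0.22934 = 0.777.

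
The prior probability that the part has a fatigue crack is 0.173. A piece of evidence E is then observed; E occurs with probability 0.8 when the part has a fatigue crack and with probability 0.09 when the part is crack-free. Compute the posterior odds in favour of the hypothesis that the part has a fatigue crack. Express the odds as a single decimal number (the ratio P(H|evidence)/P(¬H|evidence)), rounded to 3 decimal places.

Posterior odds ≈ 1.859

Prior odds = 0.173/(1−0.173) = 0.20919. In log-odds, ln(0.20919) = -1.5645.
Add log likelihood ratio: ln(8.8889) = 2.1848.
Posterior log-odds = 0.62029, so posterior odds = exp(0.62029) = 1.8595.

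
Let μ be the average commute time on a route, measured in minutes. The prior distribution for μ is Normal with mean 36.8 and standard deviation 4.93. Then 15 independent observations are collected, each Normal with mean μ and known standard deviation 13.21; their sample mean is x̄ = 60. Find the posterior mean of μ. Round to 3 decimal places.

Posterior mean ≈ 52.490

With known σ, the Normal prior is conjugate. Weight on the data is w = (n/σ²)/(n/σ² + 1/τ₀²) = 0.0859579/(0.0859579+0.0411440) = 0.67629.
Posterior mean = w·x̄ + (1−w)·μ₀ = 0.67629·60 + 0.32371·36.8 = 52.490.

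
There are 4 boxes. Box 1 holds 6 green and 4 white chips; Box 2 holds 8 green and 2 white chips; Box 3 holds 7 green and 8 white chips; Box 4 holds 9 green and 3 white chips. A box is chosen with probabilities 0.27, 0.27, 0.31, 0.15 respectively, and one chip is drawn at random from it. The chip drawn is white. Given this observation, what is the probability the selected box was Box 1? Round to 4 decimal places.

Posterior probability ≈ 0.2960

Tabulate prior·likelihood by source: [1] prior 0.27, lik 0.4, product 0.1080; [2] prior 0.27, lik 0.2, product 0.05400; [3] prior 0.31, lik 0.5333, product 0.1653; [4] prior 0.15, lik 0.25, product 0.03750.
Normalizing constant = 0.36483; the posterior for Box 1 is its product over the sum, 0.1080/0.36483 = 0.2960.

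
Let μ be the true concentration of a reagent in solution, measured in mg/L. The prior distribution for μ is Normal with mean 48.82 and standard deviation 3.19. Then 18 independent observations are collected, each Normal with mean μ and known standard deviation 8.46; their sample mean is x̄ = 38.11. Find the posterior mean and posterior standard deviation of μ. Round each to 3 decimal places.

With known σ, the Normal prior is conjugate. Weight on the data is w = (n/σ²)/(n/σ² + 1/τ₀²) = 0.251496/(0.251496+0.0982695) = 0.71904.
Posterior mean = w·x̄ + (1−w)·μ₀ = 0.71904·38.11 + 0.28096·48.82 = 41.119. Posterior variance = 1/(0.251496+0.0982695) = 2.85906, so SD = 1.691.

Posterior mean ≈ 41.119; posterior SD ≈ 1.691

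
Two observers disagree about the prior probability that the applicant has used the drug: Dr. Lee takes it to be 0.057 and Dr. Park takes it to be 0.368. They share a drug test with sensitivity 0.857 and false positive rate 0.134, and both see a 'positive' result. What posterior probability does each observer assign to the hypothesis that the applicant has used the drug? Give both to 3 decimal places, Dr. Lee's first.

Dr. Lee: 0.279; Dr. Park: 0.788

P('+'|H) = 0.857, P('+'|¬H) = 0.134.
Dr. Lee: numerator 0.857·0.057 = 0.048849; evidence = 0.048849+0.134·0.943 = 0.17521; posterior = 0.279.
Dr. Park: numerator 0.857·0.368 = 0.31538; evidence = 0.31538+0.134·0.632 = 0.40006; posterior = 0.788.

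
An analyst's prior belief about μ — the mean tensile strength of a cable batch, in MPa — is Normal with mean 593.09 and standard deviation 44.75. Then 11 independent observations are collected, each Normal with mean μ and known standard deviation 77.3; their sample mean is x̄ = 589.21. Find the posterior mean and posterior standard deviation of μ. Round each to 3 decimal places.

With known σ, the Normal prior is conjugate. Weight on the data is w = (n/σ²)/(n/σ² + 1/τ₀²) = 0.00184091/(0.00184091+0.00049936) = 0.78662.
Posterior mean = w·x̄ + (1−w)·μ₀ = 0.78662·589.21 + 0.21338·593.09 = 590.038. Posterior variance = 1/(0.00184091+0.00049936) = 427.300, so SD = 20.671.

Posterior mean ≈ 590.038; posterior SD ≈ 20.671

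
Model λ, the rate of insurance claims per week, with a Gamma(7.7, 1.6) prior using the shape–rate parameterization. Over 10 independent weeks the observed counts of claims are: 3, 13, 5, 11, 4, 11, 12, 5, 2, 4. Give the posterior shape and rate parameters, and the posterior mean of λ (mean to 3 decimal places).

The Poisson likelihood adds the total count to the shape and the number of exposure periods to the rate. Here ∑xᵢ = 70 and n = 10, so shape 7.7→77.7 and rate 1.6→11.6.
Posterior mean = shape/rate = 77.7/11.6 = 6.698.

Posterior: Gamma(shape=77.7, rate=11.6); mean ≈ 6.698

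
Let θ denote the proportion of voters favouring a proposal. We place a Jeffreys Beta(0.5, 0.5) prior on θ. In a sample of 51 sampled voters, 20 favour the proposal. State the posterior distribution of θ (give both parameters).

Posterior: Beta(20.5, 31.5)

The binomial likelihood is conjugate to the Beta prior: with 20 successes and 31 failures, the posterior is Beta(0.5+20, 0.5+31) = Beta(20.5, 31.5).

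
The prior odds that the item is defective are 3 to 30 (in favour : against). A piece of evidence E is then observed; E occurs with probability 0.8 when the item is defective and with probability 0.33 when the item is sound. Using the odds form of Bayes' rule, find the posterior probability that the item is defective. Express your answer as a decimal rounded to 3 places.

Posterior probability ≈ 0.195

Prior odds = 3/30 = 0.10000.
Likelihood ratio for E = 0.8/0.33 = 2.4242.
Posterior odds = prior odds × LR = 0.24242.
Posterior probability = odds/(1+odds) = 0.24242/1.2424 = 0.195.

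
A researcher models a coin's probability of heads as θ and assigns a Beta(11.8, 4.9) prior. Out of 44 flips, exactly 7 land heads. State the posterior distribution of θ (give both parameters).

Posterior: Beta(18.8, 41.9)

The binomial likelihood is conjugate to the Beta prior: with 7 successes and 37 failures, the posterior is Beta(11.8+7, 4.9+37) = Beta(18.8, 41.9).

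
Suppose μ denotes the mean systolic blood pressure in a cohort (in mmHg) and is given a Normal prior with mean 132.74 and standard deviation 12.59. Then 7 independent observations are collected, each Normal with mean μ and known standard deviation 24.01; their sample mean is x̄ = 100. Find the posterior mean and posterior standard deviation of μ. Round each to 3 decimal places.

Posterior mean ≈ 111.194; posterior SD ≈ 7.362

Prior precision 1/τ₀² = 1/12.59² = 0.00630883; data precision n/σ² = 7/24.01² = 0.0121427.
Posterior precision = 0.00630883 + 0.0121427 = 0.0184515, giving posterior SD = 1/√0.0184515 = 7.362.
Posterior mean = (0.00630883·132.74 + 0.0121427·100) / 0.0184515 = 111.194.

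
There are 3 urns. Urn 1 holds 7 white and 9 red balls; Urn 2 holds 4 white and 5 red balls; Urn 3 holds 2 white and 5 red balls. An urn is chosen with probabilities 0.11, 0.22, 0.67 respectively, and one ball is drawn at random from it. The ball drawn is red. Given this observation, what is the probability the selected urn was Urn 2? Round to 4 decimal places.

Posterior probability ≈ 0.1844

Tabulate prior·likelihood by source: [1] prior 0.11, lik 0.5625, product 0.06187; [2] prior 0.22, lik 0.5556, product 0.1222; [3] prior 0.67, lik 0.7143, product 0.4786.
Normalizing constant = 0.66267; the posterior for Urn 2 is its product over the sum, 0.1222/0.66267 = 0.1844.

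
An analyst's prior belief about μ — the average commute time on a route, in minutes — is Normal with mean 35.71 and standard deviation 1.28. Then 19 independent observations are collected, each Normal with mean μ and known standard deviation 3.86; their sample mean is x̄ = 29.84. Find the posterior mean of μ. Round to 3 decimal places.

Posterior mean ≈ 31.740

Prior precision 1/τ₀² = 1/1.28² = 0.610352; data precision n/σ² = 19/3.86² = 1.27520.
Posterior precision = 0.610352 + 1.27520 = 1.88555.
Posterior mean = (0.610352·35.71 + 1.27520·29.84) / 1.88555 = 31.740.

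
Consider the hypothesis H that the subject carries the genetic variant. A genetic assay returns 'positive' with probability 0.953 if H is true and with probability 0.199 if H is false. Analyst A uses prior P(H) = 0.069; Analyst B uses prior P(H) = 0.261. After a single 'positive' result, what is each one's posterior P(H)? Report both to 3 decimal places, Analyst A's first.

Analyst A: 0.262; Analyst B: 0.628

P('+'|H) = 0.953, P('+'|¬H) = 0.199.
Analyst A: numerator 0.953·0.069 = 0.065757; evidence = 0.065757+0.199·0.931 = 0.25103; posterior = 0.262.
Analyst B: numerator 0.953·0.261 = 0.24873; evidence = 0.24873+0.199·0.739 = 0.39579; posterior = 0.628.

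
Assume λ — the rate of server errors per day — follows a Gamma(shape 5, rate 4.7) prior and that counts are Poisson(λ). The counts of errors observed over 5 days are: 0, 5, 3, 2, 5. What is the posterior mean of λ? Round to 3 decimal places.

The Poisson likelihood adds the total count to the shape and the number of exposure periods to the rate. Here ∑xᵢ = 15 and n = 5, so shape 5→20 and rate 4.7→9.7.
Posterior mean = shape/rate = 20/9.7 = 2.062.

Posterior mean ≈ 2.062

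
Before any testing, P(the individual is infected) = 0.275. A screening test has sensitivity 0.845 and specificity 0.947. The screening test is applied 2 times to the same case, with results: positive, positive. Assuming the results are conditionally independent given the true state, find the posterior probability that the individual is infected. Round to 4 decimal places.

With H the event that the individual is infected, the joint likelihood of the observed sequence is P(data|H) = 0.845·0.845 = 0.71402 and P(data|¬H) = 0.053·0.053 = 0.0028090.
Bayes: P(H|data) = 0.275·0.71402 / (0.275·0.71402 + 0.725·0.0028090) = 0.19636/0.19839 = 0.9897.

Posterior P(H) ≈ 0.9897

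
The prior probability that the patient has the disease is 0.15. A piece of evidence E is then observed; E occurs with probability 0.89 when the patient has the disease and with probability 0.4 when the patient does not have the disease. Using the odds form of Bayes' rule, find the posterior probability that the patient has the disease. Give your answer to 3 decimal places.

Posterior probability ≈ 0.282

Prior odds = 0.15/(1−0.15) = 0.17647.
Likelihood ratio for E = 0.89/0.4 = 2.2250.
Posterior odds = prior odds × LR = 0.39265.
Posterior probability = odds/(1+odds) = 0.39265/1.3926 = 0.282.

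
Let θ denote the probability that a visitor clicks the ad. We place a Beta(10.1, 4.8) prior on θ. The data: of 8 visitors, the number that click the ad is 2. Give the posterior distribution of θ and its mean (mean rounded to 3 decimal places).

Observing 2 successes and 6 failures updates Beta(10.1, 4.8) by adding the success and failure counts to the two shape parameters: α = 10.1+2 = 12.1, β = 4.8+6 = 10.8.
Posterior mean = α/(α+β) = 12.1/22.9 = 0.528.

Posterior: Beta(12.1, 10.8); mean ≈ 0.528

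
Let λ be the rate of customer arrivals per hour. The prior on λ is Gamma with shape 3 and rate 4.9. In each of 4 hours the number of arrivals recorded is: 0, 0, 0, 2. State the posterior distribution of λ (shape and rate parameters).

Total count ∑xᵢ = 2 over n = 4 hours.
Gamma is conjugate to the Poisson likelihood: posterior is Gamma(shape = 3+2 = 5, rate = 4.9+4 = 8.9).

Posterior: Gamma(shape=5, rate=8.9)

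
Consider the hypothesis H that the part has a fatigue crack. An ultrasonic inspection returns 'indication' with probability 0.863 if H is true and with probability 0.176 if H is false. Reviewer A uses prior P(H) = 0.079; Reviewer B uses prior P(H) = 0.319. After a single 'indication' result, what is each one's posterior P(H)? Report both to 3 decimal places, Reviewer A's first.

The likelihood ratio for an 'indication' result is 0.863/0.176 = 4.9034.
Reviewer A: prior odds 0.079/0.921 = 0.085776; posterior odds 0.42060; posterior probability 0.296.
Reviewer B: prior odds 0.319/0.681 = 0.46843; posterior odds 2.2969; posterior probability 0.697.

Reviewer A: 0.296; Reviewer B: 0.697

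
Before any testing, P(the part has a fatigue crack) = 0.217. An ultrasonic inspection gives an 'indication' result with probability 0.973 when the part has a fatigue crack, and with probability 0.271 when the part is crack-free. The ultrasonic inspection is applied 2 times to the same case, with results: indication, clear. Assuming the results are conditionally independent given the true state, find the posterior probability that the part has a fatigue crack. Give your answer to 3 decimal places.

Posterior P(H) ≈ 0.036

Let H be the event that the part has a fatigue crack; start with P(H) = 0.217. P('indication'|H) = 0.973, P('indication'|¬H) = 0.271.
Update on result 1 ('indication'): P(H) ← 0.973·0.2170 / (0.973·0.2170 + 0.271·0.7830) = 0.21114/0.42333 = 0.4988.
Update on result 2 ('clear'): P(H) ← 0.027·0.4988 / (0.027·0.4988 + 0.729·0.5012) = 0.013466/0.37887 = 0.0355.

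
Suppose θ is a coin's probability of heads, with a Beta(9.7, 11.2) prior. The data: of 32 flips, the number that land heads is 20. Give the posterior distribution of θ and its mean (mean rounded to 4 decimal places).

Posterior: Beta(29.7, 23.2); mean ≈ 0.5614

Observing 20 successes and 12 failures updates Beta(9.7, 11.2) by adding the success and failure counts to the two shape parameters: α = 9.7+20 = 29.7, β = 11.2+12 = 23.2.
Posterior mean = α/(α+β) = 29.7/52.9 = 0.5614.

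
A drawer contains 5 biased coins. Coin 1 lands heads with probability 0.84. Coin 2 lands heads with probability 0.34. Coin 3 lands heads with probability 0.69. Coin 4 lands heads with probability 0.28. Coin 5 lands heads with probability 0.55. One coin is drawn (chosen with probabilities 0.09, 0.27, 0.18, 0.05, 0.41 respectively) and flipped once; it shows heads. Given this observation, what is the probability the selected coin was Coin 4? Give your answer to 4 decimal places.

Posterior probability ≈ 0.0264

P(heads|C1) = 0.84; P(heads|C2) = 0.34; P(heads|C3) = 0.69; P(heads|C4) = 0.28; P(heads|C5) = 0.55.
Prior × likelihood for each source: 0.09·0.84=0.07560, 0.27·0.34=0.09180, 0.18·0.69=0.1242, 0.05·0.28=0.01400, 0.41·0.55=0.2255. Summing gives P(heads) = 0.53110.
P(Coin 4 | heads) = 0.01400 / 0.53110 = 0.0264.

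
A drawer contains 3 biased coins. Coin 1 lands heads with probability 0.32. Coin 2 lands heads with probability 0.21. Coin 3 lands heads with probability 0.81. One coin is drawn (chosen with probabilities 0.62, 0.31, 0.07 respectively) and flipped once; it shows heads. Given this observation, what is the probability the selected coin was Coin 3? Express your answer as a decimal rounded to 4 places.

P(heads|C1) = 0.32; P(heads|C2) = 0.21; P(heads|C3) = 0.81.
Prior × likelihood for each source: 0.62·0.32=0.1984, 0.31·0.21=0.06510, 0.07·0.81=0.05670. Summing gives P(heads) = 0.32020.
P(Coin 3 | heads) = 0.05670 / 0.32020 = 0.1771.

Posterior probability ≈ 0.1771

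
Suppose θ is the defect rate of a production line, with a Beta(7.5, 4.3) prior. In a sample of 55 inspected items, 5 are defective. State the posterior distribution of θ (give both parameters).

Observing 5 successes and 50 failures updates Beta(7.5, 4.3) by adding the success and failure counts to the two shape parameters: α = 7.5+5 = 12.5, β = 4.3+50 = 54.3.

Posterior: Beta(12.5, 54.3)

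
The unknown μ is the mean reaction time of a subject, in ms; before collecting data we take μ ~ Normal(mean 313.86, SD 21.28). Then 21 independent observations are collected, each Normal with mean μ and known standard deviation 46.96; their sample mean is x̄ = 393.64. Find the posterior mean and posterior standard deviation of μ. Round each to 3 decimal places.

With known σ, the Normal prior is conjugate. Weight on the data is w = (n/σ²)/(n/σ² + 1/τ₀²) = 0.00952277/(0.00952277+0.00220829) = 0.81176.
Posterior mean = w·x̄ + (1−w)·μ₀ = 0.81176·393.64 + 0.18824·313.86 = 378.622. Posterior variance = 1/(0.00952277+0.00220829) = 85.2438, so SD = 9.233.

Posterior mean ≈ 378.622; posterior SD ≈ 9.233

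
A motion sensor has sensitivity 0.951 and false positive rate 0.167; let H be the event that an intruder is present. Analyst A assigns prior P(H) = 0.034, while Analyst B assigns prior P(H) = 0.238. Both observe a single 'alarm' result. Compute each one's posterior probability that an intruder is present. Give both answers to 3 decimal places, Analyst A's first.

P('+'|H) = 0.951, P('+'|¬H) = 0.167.
Analyst A: numerator 0.951·0.034 = 0.032334; evidence = 0.032334+0.167·0.966 = 0.19366; posterior = 0.167.
Analyst B: numerator 0.951·0.238 = 0.22634; evidence = 0.22634+0.167·0.762 = 0.35359; posterior = 0.640.

Analyst A: 0.167; Analyst B: 0.640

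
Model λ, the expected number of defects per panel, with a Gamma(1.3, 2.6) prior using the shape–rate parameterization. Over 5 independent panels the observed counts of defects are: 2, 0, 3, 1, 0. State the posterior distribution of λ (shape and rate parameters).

The Poisson likelihood adds the total count to the shape and the number of exposure periods to the rate. Here ∑xᵢ = 6 and n = 5, so shape 1.3→7.3 and rate 2.6→7.6.

Posterior: Gamma(shape=7.3, rate=7.6)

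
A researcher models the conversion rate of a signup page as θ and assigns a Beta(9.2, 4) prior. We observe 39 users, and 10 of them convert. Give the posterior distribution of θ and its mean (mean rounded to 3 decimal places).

Posterior: Beta(19.2, 33); mean ≈ 0.368

Observing 10 successes and 29 failures updates Beta(9.2, 4) by adding the success and failure counts to the two shape parameters: α = 9.2+10 = 19.2, β = 4+29 = 33.
Posterior mean = α/(α+β) = 19.2/52.2 = 0.368.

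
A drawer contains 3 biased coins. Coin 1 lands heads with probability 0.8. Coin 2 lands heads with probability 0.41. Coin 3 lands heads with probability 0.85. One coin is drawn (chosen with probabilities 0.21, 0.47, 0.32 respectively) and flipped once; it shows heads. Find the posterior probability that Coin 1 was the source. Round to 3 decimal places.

P(heads|C1) = 0.8; P(heads|C2) = 0.41; P(heads|C3) = 0.85.
Prior × likelihood for each source: 0.21·0.8=0.1680, 0.47·0.41=0.1927, 0.32·0.85=0.2720. Summing gives P(heads) = 0.63270.
P(Coin 1 | heads) = 0.1680 / 0.63270 = 0.266.

Posterior probability ≈ 0.266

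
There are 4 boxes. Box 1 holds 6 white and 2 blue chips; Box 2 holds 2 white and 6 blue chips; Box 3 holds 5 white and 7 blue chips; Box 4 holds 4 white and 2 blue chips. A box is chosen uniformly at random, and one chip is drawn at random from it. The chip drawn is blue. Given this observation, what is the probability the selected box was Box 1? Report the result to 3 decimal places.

Posterior probability ≈ 0.130

P(blue|Box 1) = 0.25; P(blue|Box 2) = 0.75; P(blue|Box 3) = 0.5833; P(blue|Box 4) = 0.3333.
Prior × likelihood for each source: 0.25·0.25=0.06250, 0.25·0.75=0.1875, 0.25·0.5833=0.1458, 0.25·0.3333=0.08333. Summing gives P(blue) = 0.47917.
P(Box 1 | blue) = 0.06250 / 0.47917 = 0.130.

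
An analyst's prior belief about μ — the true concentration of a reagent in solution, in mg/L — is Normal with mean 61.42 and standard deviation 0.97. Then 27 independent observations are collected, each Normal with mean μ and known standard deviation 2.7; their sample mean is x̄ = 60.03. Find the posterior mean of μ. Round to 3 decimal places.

Posterior mean ≈ 60.340

Prior precision 1/τ₀² = 1/0.97² = 1.06281; data precision n/σ² = 27/2.7² = 3.70370.
Posterior precision = 1.06281 + 3.70370 = 4.76652.
Posterior mean = (1.06281·61.42 + 3.70370·60.03) / 4.76652 = 60.340.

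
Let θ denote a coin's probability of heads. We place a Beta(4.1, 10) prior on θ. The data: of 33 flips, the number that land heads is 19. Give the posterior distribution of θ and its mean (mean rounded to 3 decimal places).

Posterior: Beta(23.1, 24); mean ≈ 0.490

The binomial likelihood is conjugate to the Beta prior: with 19 successes and 14 failures, the posterior is Beta(4.1+19, 10+14) = Beta(23.1, 24).
E[θ | data] = 23.1/(23.1+24) = 0.490.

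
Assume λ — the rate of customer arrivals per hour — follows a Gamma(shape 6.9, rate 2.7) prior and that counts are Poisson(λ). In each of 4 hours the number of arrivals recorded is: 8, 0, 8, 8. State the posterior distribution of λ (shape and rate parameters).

Posterior: Gamma(shape=30.9, rate=6.7)

The Poisson likelihood adds the total count to the shape and the number of exposure periods to the rate. Here ∑xᵢ = 24 and n = 4, so shape 6.9→30.9 and rate 2.7→6.7.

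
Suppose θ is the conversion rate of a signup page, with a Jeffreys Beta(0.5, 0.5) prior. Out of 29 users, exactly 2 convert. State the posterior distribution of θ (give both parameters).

Posterior: Beta(2.5, 27.5)

Observing 2 successes and 27 failures updates Beta(0.5, 0.5) by adding the success and failure counts to the two shape parameters: α = 0.5+2 = 2.5, β = 0.5+27 = 27.5.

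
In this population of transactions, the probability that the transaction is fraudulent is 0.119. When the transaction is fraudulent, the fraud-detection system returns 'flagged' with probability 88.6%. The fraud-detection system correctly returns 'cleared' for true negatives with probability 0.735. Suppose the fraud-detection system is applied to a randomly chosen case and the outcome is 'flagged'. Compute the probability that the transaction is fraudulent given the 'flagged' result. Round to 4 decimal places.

Let H be the event that the transaction is fraudulent. P(H) = 0.119, so P(¬H) = 0.881. With E the 'flagged' result, P(E|H) = 0.886 and P(E|¬H) = 0.265.
P(E) = 0.886·0.119 + 0.265·0.881 = 0.10543 + 0.23347 = 0.33890.
By Bayes' theorem, P(H|E) = 0.10543 / 0.33890 = 0.3111.

P(H | E) ≈ 0.3111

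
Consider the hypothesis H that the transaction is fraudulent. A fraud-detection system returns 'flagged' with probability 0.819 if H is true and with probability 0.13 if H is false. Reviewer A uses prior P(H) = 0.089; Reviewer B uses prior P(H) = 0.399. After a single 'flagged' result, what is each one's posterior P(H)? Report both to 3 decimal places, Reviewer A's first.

P('+'|H) = 0.819, P('+'|¬H) = 0.13.
Reviewer A: numerator 0.819·0.089 = 0.072891; evidence = 0.072891+0.13·0.911 = 0.19132; posterior = 0.381.
Reviewer B: numerator 0.819·0.399 = 0.32678; evidence = 0.32678+0.13·0.601 = 0.40491; posterior = 0.807.

Reviewer A: 0.381; Reviewer B: 0.807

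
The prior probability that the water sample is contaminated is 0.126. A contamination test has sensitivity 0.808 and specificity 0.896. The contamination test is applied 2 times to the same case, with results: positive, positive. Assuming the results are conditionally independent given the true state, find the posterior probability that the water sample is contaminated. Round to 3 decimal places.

With H the event that the water sample is contaminated, the joint likelihood of the observed sequence is P(data|H) = 0.808·0.808 = 0.65286 and P(data|¬H) = 0.104·0.104 = 0.010816.
Bayes: P(H|data) = 0.126·0.65286 / (0.126·0.65286 + 0.874·0.010816) = 0.082261/0.091714 = 0.8969.

Posterior P(H) ≈ 0.897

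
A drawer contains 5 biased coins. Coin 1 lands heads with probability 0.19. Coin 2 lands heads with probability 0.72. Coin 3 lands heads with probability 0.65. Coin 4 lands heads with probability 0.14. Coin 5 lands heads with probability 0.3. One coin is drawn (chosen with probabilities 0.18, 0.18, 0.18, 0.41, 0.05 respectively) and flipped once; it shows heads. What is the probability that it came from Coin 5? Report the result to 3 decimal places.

P(heads|C1) = 0.19; P(heads|C2) = 0.72; P(heads|C3) = 0.65; P(heads|C4) = 0.14; P(heads|C5) = 0.3.
Prior × likelihood for each source: 0.18·0.19=0.03420, 0.18·0.72=0.1296, 0.18·0.65=0.1170, 0.41·0.14=0.05740, 0.05·0.3=0.01500. Summing gives P(heads) = 0.35320.
P(Coin 5 | heads) = 0.01500 / 0.35320 = 0.042.

Posterior probability ≈ 0.042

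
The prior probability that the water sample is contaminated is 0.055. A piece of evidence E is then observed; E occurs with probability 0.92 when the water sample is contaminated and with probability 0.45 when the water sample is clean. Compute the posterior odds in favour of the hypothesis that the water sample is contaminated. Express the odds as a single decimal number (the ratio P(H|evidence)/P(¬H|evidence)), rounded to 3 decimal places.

Posterior odds ≈ 0.119

Prior odds = 0.055/(1−0.055) = 0.058201.
Likelihood ratio for E = 0.92/0.45 = 2.0444.
Posterior odds = prior odds × LR = 0.11899.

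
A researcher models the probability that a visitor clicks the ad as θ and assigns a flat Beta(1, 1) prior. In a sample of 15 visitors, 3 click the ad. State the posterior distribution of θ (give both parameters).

Observing 3 successes and 12 failures updates Beta(1, 1) by adding the success and failure counts to the two shape parameters: α = 1+3 = 4, β = 1+12 = 13.

Posterior: Beta(4, 13)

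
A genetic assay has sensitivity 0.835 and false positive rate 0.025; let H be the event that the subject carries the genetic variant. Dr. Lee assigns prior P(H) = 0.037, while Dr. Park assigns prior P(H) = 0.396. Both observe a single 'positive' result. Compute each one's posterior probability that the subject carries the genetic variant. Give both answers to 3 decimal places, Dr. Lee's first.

P('+'|H) = 0.835, P('+'|¬H) = 0.025.
Dr. Lee: numerator 0.835·0.037 = 0.030895; evidence = 0.030895+0.025·0.963 = 0.054970; posterior = 0.562.
Dr. Park: numerator 0.835·0.396 = 0.33066; evidence = 0.33066+0.025·0.604 = 0.34576; posterior = 0.956.

Dr. Lee: 0.562; Dr. Park: 0.956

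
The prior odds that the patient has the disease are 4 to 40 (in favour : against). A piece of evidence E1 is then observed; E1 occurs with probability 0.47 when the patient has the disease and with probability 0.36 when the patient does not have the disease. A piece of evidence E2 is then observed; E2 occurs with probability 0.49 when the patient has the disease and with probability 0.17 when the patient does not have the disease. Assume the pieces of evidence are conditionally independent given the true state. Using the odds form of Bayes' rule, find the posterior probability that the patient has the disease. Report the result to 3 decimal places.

Prior odds = 4/40 = 0.10000. In log-odds, ln(0.10000) = -2.3026.
Add log likelihood ratios: ln(1.3056) + ln(2.8824) = 1.3252.
Posterior log-odds = -0.97735, so posterior odds = exp(-0.97735) = 0.37631. Converting, P(H|E) = 0.37631/1.3763 = 0.273.

Posterior probability ≈ 0.273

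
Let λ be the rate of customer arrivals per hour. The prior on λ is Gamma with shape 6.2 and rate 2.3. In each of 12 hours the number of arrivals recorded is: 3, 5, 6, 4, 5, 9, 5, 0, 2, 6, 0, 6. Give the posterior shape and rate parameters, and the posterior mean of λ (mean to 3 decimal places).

The Poisson likelihood adds the total count to the shape and the number of exposure periods to the rate. Here ∑xᵢ = 51 and n = 12, so shape 6.2→57.2 and rate 2.3→14.3.
Posterior mean = shape/rate = 57.2/14.3 = 4.000.

Posterior: Gamma(shape=57.2, rate=14.3); mean ≈ 4.000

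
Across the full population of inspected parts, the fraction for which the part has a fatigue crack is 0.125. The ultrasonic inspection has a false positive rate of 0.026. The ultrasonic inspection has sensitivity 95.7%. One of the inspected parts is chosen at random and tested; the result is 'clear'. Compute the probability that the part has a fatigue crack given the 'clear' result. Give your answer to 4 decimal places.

Let H be the event that the part has a fatigue crack. P(H) = 0.125, so P(¬H) = 0.875. With E the 'clear' result, P(E|H) = 0.043 and P(E|¬H) = 0.974.
P(E) = 0.043·0.125 + 0.974·0.875 = 0.0053750 + 0.85225 = 0.85762.
By Bayes' theorem, P(H|E) = 0.0053750 / 0.85762 = 0.0063.

P(H | E) ≈ 0.0063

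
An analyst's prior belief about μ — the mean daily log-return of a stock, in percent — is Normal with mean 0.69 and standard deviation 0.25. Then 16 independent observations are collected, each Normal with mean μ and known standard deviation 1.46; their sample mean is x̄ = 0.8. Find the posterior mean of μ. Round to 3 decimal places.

With known σ, the Normal prior is conjugate. Weight on the data is w = (n/σ²)/(n/σ² + 1/τ₀²) = 7.50610/(7.50610+16.0000) = 0.31933.
Posterior mean = w·x̄ + (1−w)·μ₀ = 0.31933·0.8 + 0.68067·0.69 = 0.725.

Posterior mean ≈ 0.725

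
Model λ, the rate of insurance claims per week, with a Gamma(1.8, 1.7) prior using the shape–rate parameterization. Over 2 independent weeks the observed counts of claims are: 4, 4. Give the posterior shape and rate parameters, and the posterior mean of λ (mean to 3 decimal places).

Total count ∑xᵢ = 8 over n = 2 weeks.
Gamma is conjugate to the Poisson likelihood: posterior is Gamma(shape = 1.8+8 = 9.8, rate = 1.7+2 = 3.7).
Posterior mean = shape/rate = 9.8/3.7 = 2.649.

Posterior: Gamma(shape=9.8, rate=3.7); mean ≈ 2.649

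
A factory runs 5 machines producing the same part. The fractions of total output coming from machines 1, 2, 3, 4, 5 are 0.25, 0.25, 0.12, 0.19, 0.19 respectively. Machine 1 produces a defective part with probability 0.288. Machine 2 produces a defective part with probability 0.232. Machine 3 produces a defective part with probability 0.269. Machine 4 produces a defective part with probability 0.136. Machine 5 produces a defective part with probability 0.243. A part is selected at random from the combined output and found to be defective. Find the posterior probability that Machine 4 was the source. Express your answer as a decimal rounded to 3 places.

Posterior probability ≈ 0.110

Tabulate prior·likelihood by source: [1] prior 0.25, lik 0.288, product 0.07200; [2] prior 0.25, lik 0.232, product 0.05800; [3] prior 0.12, lik 0.269, product 0.03228; [4] prior 0.19, lik 0.136, product 0.02584; [5] prior 0.19, lik 0.243, product 0.04617.
Normalizing constant = 0.23429; the posterior for Machine 4 is its product over the sum, 0.02584/0.23429 = 0.110.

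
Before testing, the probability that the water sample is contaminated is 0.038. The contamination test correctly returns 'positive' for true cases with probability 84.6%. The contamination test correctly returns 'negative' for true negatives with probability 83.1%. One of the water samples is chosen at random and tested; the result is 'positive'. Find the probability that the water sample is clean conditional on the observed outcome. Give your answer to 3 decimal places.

P(¬H | E) ≈ 0.835

Let H be the event that the water sample is contaminated. P(H) = 0.038, so P(¬H) = 0.962. With E the 'positive' result, P(E|H) = 0.846 and P(E|¬H) = 0.169.
P(E) = 0.846·0.038 + 0.169·0.962 = 0.032148 + 0.16258 = 0.19473.
By Bayes' theorem, P(H|E) = 0.032148 / 0.19473 = 0.165. Hence P(¬H|E) = 1 − 0.165 = 0.835.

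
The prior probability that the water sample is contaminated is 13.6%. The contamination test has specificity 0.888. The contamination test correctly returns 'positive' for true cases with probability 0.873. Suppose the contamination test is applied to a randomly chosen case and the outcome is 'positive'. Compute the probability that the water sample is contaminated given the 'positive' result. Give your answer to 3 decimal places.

P(H | E) ≈ 0.551

Let H be the event that the water sample is contaminated. P(H) = 0.136, so P(¬H) = 0.864. With E the 'positive' result, P(E|H) = 0.873 and P(E|¬H) = 0.112.
P(E) = 0.873·0.136 + 0.112·0.864 = 0.11873 + 0.096768 = 0.21550.
By Bayes' theorem, P(H|E) = 0.11873 / 0.21550 = 0.551.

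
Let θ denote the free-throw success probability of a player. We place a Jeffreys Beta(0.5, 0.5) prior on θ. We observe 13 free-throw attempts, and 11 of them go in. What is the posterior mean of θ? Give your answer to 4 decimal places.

Posterior mean ≈ 0.8214

The binomial likelihood is conjugate to the Beta prior: with 11 successes and 2 failures, the posterior is Beta(0.5+11, 0.5+2) = Beta(11.5, 2.5).
E[θ | data] = 11.5/(11.5+2.5) = 0.8214.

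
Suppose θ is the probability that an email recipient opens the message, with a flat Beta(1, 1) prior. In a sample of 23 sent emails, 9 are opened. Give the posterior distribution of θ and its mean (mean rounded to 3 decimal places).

The binomial likelihood is conjugate to the Beta prior: with 9 successes and 14 failures, the posterior is Beta(1+9, 1+14) = Beta(10, 15).
Posterior mean = α/(α+β) = 10/25 = 0.400.

Posterior: Beta(10, 15); mean ≈ 0.400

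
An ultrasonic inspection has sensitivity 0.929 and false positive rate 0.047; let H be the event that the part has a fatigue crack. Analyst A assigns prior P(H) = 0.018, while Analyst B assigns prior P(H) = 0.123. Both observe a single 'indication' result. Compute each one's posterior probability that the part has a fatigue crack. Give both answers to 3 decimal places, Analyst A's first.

Analyst A: 0.266; Analyst B: 0.735

The likelihood ratio for an 'indication' result is 0.929/0.047 = 19.766.
Analyst A: prior odds 0.018/0.982 = 0.018330; posterior odds 0.36231; posterior probability 0.266.
Analyst B: prior odds 0.123/0.877 = 0.14025; posterior odds 2.7722; posterior probability 0.735.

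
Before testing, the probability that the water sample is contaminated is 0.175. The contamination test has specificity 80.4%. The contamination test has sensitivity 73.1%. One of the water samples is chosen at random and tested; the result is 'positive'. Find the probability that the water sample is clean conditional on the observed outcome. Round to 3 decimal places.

Write H for 'the water sample is contaminated'. Prior odds H:¬H = 0.175/0.825 = 0.21212. For the 'positive' outcome, the likelihood ratio is 0.731/0.196 = 3.7296.
Posterior odds = 0.21212 × 3.7296 = 0.79113, so P(H|E) = 0.79113/(1+0.79113) = 0.442. Then P(¬H|E) = 1 − 0.442 = 0.558.

P(¬H | E) ≈ 0.558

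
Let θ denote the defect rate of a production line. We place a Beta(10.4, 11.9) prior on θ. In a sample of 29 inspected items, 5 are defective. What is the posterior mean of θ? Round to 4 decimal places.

Observing 5 successes and 24 failures updates Beta(10.4, 11.9) by adding the success and failure counts to the two shape parameters: α = 10.4+5 = 15.4, β = 11.9+24 = 35.9.
E[θ | data] = 15.4/(15.4+35.9) = 0.3002.

Posterior mean ≈ 0.3002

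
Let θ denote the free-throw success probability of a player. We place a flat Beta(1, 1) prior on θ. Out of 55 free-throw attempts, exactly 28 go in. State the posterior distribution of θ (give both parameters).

The binomial likelihood is conjugate to the Beta prior: with 28 successes and 27 failures, the posterior is Beta(1+28, 1+27) = Beta(29, 28).

Posterior: Beta(29, 28)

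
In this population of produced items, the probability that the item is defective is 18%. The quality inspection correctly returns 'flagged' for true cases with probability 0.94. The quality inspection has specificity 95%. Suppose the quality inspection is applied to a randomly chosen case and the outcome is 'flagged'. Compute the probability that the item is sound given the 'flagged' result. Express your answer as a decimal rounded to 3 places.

P(¬H | E) ≈ 0.195

Let H be the event that the item is defective. P(H) = 0.18, so P(¬H) = 0.82. With E the 'flagged' result, P(E|H) = 0.94 and P(E|¬H) = 0.05.
P(E) = 0.94·0.18 + 0.05·0.82 = 0.16920 + 0.041000 = 0.21020.
By Bayes' theorem, P(H|E) = 0.16920 / 0.21020 = 0.805. Hence P(¬H|E) = 1 − 0.805 = 0.195.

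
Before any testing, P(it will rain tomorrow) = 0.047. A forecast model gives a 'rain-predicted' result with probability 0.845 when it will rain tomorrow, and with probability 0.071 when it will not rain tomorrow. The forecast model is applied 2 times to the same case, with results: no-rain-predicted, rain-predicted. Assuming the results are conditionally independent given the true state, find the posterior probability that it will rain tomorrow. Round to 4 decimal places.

Posterior P(H) ≈ 0.0892

Let H be the event that it will rain tomorrow; start with P(H) = 0.047. P('rain-predicted'|H) = 0.845, P('rain-predicted'|¬H) = 0.071.
Update on result 1 ('no-rain-predicted'): P(H) ← 0.155·0.0470 / (0.155·0.0470 + 0.929·0.9530) = 0.0072850/0.89262 = 0.0082.
Update on result 2 ('rain-predicted'): P(H) ← 0.845·0.0082 / (0.845·0.0082 + 0.071·0.9918) = 0.0068963/0.077317 = 0.0892.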